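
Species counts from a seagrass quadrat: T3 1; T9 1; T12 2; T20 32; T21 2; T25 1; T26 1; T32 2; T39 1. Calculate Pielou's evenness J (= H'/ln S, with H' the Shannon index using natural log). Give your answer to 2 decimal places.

Total N = 1+1+2+32+2+1+1+2+1 = 43, so the proportions are 0.0233, 0.0233, 0.0465, 0.7442, 0.0465, 0.0233, 0.0233, 0.0465, 0.0233 (working shown to 4 dp, full precision carried).
H' = −Σ pᵢ ln pᵢ = −((-0.0875) + (-0.0875) + (-0.1427) + (-0.2199) + (-0.1427) + (-0.0875) + (-0.0875) + (-0.1427) + (-0.0875)) = 1.0853.
With S = 9 species, ln S = 2.1972, so J = 1.0853/2.1972 = 0.4940, i.e. 0.49 to 2 decimal places.

0.49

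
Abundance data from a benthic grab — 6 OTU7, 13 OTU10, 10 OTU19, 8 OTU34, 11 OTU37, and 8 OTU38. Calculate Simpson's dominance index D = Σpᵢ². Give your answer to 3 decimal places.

Total N = 6+13+10+8+11+8 = 56, so the proportions are 0.10714, 0.23214, 0.17857, 0.14286, 0.19643, 0.14286 (working shown to 5 dp, full precision carried).
D = 0.10714² + 0.23214² + 0.17857² + 0.14286² + 0.19643² + 0.14286² = 0.01148 + 0.05389 + 0.03189 + 0.02041 + 0.03858 + 0.02041 = 0.17666.
To 3 decimal places, D = 0.177.

0.177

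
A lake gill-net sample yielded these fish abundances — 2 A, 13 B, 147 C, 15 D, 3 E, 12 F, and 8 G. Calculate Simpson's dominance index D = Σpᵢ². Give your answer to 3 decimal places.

Total N = 2+13+147+15+3+12+8 = 200, so the proportions are 0.01, 0.065, 0.735, 0.075, 0.015, 0.06, 0.04 (working shown to 5 dp, full precision carried).
D = 0.01² + 0.065² + 0.735² + 0.075² + 0.015² + 0.06² + 0.04² = 0.00010 + 0.00423 + 0.54022 + 0.00562 + 0.00022 + 0.00360 + 0.00160 = 0.55560.
To 3 decimal places, D = 0.556.

0.556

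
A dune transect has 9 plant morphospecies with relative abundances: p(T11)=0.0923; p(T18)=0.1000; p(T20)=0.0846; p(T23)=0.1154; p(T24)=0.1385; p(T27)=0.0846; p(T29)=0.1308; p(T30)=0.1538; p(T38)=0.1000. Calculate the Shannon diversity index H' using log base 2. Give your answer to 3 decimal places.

3.138

Each pᵢ log₂ pᵢ term (working shown to 5 dp, full precision carried): 0.0923×(-3.43753)=-0.31728, 0.1×(-3.32193)=-0.33219, 0.0846×(-3.56320)=-0.30145, 0.1154×(-3.11528)=-0.35950, 0.1385×(-2.85204)=-0.39501, 0.0846×(-3.56320)=-0.30145, 0.1308×(-2.93457)=-0.38384, 0.1538×(-2.70087)=-0.41539, 0.1×(-3.32193)=-0.33219.
Sum = -3.13831, so H' = 3.138.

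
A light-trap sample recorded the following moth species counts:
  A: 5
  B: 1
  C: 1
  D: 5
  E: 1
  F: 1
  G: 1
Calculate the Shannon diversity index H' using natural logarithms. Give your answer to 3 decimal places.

1.635

Total N = 5+1+1+5+1+1+1 = 15, so the proportions are 0.33333, 0.06667, 0.06667, 0.33333, 0.06667, 0.06667, 0.06667 (working shown to 5 dp, full precision carried).
Each pᵢ ln pᵢ term: 0.33333×(-1.09861)=-0.36620, 0.06667×(-2.70805)=-0.18054, 0.06667×(-2.70805)=-0.18054, 0.33333×(-1.09861)=-0.36620, 0.06667×(-2.70805)=-0.18054, 0.06667×(-2.70805)=-0.18054, 0.06667×(-2.70805)=-0.18054.
Sum = -1.63509, so H' = 1.635.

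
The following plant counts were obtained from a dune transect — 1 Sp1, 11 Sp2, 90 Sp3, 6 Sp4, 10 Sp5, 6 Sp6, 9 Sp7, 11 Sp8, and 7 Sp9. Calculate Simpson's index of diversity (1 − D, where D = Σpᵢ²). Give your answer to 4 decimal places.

0.6208

Total N = 1+11+90+6+10+6+9+11+7 = 151, so the proportions are 0.00662252, 0.07284768, 0.59602649, 0.0397351, 0.06622517, 0.0397351, 0.05960265, 0.07284768, 0.04635762 (working shown to 8 dp, full precision carried).
D = 0.00662252² + 0.07284768² + 0.59602649² + 0.0397351² + 0.06622517² + 0.0397351² + 0.05960265² + 0.07284768² + 0.04635762² = 0.00004386 + 0.00530678 + 0.35524758 + 0.00157888 + 0.00438577 + 0.00157888 + 0.00355248 + 0.00530678 + 0.00214903 = 0.37915004.
So 1 − D = 0.62084996, i.e. 0.6208 to 4 decimal places.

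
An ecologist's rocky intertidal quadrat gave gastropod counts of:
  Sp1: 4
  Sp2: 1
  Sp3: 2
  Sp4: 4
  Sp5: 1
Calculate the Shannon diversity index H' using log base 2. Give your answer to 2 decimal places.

2.08

Total N = 4+1+2+4+1 = 12, so the proportions are 0.33333, 0.08333, 0.16667, 0.33333, 0.08333 (working shown to 5 dp, full precision carried).
Each pᵢ log₂ pᵢ term: 0.33333×(-1.58496)=-0.52832, 0.08333×(-3.58496)=-0.29875, 0.16667×(-2.58496)=-0.43083, 0.33333×(-1.58496)=-0.52832, 0.08333×(-3.58496)=-0.29875.
Sum = -2.08496, so H' = 2.08.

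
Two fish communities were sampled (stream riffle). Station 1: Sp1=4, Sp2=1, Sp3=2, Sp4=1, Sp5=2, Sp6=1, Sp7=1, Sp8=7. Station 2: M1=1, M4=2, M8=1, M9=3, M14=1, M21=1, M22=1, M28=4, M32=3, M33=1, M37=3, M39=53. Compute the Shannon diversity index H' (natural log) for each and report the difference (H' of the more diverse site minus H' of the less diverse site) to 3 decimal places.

0.557

Station 1: N=19, proportions 0.21052632, 0.05263158, 0.10526316, 0.05263158, 0.10526316, 0.05263158, 0.05263158, 0.36842105, giving H' = 1.78974755 (working shown to 8 dp, full precision carried).
Station 2: N=74, proportions 0.01351351, 0.02702703, 0.01351351, 0.04054054, 0.01351351, 0.01351351, 0.01351351, 0.05405405, 0.04054054, 0.01351351, 0.04054054, 0.71621622, giving H' = 1.23319410.
Difference = |1.78974755 − 1.23319410| = 0.55655345, i.e. 0.557 to 3 decimal places.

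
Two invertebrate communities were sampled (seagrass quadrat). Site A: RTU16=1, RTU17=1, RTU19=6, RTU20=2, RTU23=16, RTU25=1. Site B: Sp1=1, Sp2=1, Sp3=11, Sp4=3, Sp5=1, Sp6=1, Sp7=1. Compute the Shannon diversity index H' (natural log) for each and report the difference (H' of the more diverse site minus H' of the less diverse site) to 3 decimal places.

0.179

Site A: N=27, proportions 0.03704, 0.03704, 0.22222, 0.07407, 0.59259, 0.03704, giving H' = 1.20331 (working shown to 5 dp, full precision carried).
Site B: N=19, proportions 0.05263, 0.05263, 0.57895, 0.15789, 0.05263, 0.05263, 0.05263, giving H' = 1.38272.
Difference = |1.20331 − 1.38272| = 0.17941, i.e. 0.179 to 3 decimal places.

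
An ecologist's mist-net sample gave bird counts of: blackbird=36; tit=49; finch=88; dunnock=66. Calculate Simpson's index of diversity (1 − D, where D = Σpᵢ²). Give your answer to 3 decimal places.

Total N = 36+49+88+66 = 239, so the proportions are 0.15063, 0.20502, 0.3682, 0.27615 (working shown to 5 dp, full precision carried).
D = 0.15063² + 0.20502² + 0.3682² + 0.27615² = 0.02269 + 0.04203 + 0.13557 + 0.07626 = 0.27655.
So 1 − D = 0.72345, i.e. 0.723 to 3 decimal places.

0.723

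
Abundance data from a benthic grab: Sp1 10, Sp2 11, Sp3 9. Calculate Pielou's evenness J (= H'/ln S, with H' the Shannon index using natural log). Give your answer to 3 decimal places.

0.997

Total N = 10+11+9 = 30, so the proportions are 0.33333, 0.36667, 0.3 (working shown to 5 dp, full precision carried).
H' = −Σ pᵢ ln pᵢ = −((-0.36620) + (-0.36788) + (-0.36119)) = 1.09527.
With S = 3 species, ln S = 1.09861, so J = 1.09527/1.09861 = 0.99696, i.e. 0.997 to 3 decimal places.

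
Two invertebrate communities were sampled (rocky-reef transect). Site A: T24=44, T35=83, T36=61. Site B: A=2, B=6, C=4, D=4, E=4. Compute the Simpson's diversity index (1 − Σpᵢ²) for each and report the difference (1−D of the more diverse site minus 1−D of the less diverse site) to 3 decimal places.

0.135

Site A: N=188, proportions 0.23404, 0.44149, 0.32447, giving 1−D = 0.64503 (working shown to 5 dp, full precision carried).
Site B: N=20, proportions 0.1, 0.3, 0.2, 0.2, 0.2, giving 1−D = 0.78000.
Difference = |0.64503 − 0.78000| = 0.13497, i.e. 0.135 to 3 decimal places.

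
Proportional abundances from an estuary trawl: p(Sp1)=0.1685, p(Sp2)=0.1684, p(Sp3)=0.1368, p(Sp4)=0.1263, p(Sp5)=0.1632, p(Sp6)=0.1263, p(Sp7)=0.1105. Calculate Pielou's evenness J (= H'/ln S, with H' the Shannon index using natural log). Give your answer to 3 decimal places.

H' = −Σ pᵢ ln pᵢ = −((-0.30007) + (-0.29999) + (-0.27213) + (-0.26133) + (-0.29585) + (-0.26133) + (-0.24340)) = 1.93409 (working shown to 5 dp, full precision carried).
With S = 7 species, ln S = 1.94591, so J = 1.93409/1.94591 = 0.99392, i.e. 0.994 to 3 decimal places.

0.994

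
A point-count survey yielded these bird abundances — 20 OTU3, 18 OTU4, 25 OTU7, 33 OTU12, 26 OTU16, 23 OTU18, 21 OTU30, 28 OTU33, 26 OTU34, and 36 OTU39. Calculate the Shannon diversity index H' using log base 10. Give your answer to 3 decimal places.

Total N = 20+18+25+33+26+23+21+28+26+36 = 256, so the proportions are 0.07812, 0.07031, 0.09766, 0.12891, 0.10156, 0.08984, 0.08203, 0.10938, 0.10156, 0.14062 (working shown to 5 dp, full precision carried).
Each pᵢ log₁₀ pᵢ term: 0.07812×(-1.10721)=-0.08650, 0.07031×(-1.15297)=-0.08107, 0.09766×(-1.01030)=-0.09866, 0.12891×(-0.88973)=-0.11469, 0.10156×(-0.99327)=-0.10088, 0.08984×(-1.04651)=-0.09402, 0.08203×(-1.08602)=-0.08909, 0.10938×(-0.96108)=-0.10512, 0.10156×(-0.99327)=-0.10088, 0.14062×(-0.85194)=-0.11980.
Sum = -0.99071, so H' = 0.991.

0.991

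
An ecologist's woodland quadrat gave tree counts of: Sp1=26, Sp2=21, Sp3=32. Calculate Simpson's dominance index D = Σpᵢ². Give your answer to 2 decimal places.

Total N = 26+21+32 = 79, so the proportions are 0.3291, 0.2658, 0.4051 (working shown to 4 dp, full precision carried).
D = 0.3291² + 0.2658² + 0.4051² = 0.1083 + 0.0707 + 0.1641 = 0.3431.
To 2 decimal places, D = 0.34.

0.34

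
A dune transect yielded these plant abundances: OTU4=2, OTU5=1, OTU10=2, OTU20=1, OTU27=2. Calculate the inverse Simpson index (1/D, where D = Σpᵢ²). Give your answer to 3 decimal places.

Total N = 2+1+2+1+2 = 8, so the proportions are 0.25, 0.125, 0.25, 0.125, 0.25 (working shown to 7 dp, full precision carried).
D = 0.25² + 0.125² + 0.25² + 0.125² + 0.25² = 0.0625000 + 0.0156250 + 0.0625000 + 0.0156250 + 0.0625000 = 0.2187500.
So 1/D = 4.57143, i.e. 4.571 to 3 decimal places.

4.571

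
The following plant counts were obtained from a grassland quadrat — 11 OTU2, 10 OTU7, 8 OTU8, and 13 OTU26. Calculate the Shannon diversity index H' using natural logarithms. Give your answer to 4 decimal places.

Total N = 11+10+8+13 = 42, so the proportions are 0.261905, 0.238095, 0.190476, 0.309524 (working shown to 6 dp, full precision carried).
Each pᵢ ln pᵢ term: 0.261905×(-1.339774)=-0.350893, 0.238095×(-1.435085)=-0.341687, 0.190476×(-1.658228)=-0.315853, 0.309524×(-1.172720)=-0.362985.
Sum = -1.371418, so H' = 1.3714.

1.3714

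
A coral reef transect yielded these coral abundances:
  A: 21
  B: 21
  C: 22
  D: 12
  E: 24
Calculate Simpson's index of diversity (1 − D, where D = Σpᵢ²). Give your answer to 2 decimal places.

0.79

Total N = 21+21+22+12+24 = 100, so the proportions are 0.21, 0.21, 0.22, 0.12, 0.24 (working shown to 4 dp, full precision carried).
D = 0.21² + 0.21² + 0.22² + 0.12² + 0.24² = 0.0441 + 0.0441 + 0.0484 + 0.0144 + 0.0576 = 0.2086.
So 1 − D = 0.7914, i.e. 0.79 to 2 decimal places.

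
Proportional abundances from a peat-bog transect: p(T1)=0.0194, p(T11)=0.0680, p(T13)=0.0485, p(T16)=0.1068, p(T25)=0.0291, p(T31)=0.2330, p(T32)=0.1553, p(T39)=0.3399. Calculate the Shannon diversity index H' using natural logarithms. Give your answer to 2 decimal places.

1.74

Each pᵢ ln pᵢ term (working shown to 4 dp, full precision carried): 0.0194×(-3.9425)=-0.0765, 0.068×(-2.6882)=-0.1828, 0.0485×(-3.0262)=-0.1468, 0.1068×(-2.2368)=-0.2389, 0.0291×(-3.5370)=-0.1029, 0.233×(-1.4567)=-0.3394, 0.1553×(-1.8624)=-0.2892, 0.3399×(-1.0791)=-0.3668.
Sum = -1.7433, so H' = 1.74.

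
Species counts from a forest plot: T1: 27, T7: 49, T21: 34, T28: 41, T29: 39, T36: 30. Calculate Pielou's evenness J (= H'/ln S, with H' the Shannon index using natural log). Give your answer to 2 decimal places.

Total N = 27+49+34+41+39+30 = 220, so the proportions are 0.1227, 0.2227, 0.1545, 0.1864, 0.1773, 0.1364 (working shown to 4 dp, full precision carried).
H' = −Σ pᵢ ln pᵢ = −((-0.2575) + (-0.3345) + (-0.2886) + (-0.3131) + (-0.3067) + (-0.2717)) = 1.7720.
With S = 6 species, ln S = 1.7918, so J = 1.7720/1.7918 = 0.9890, i.e. 0.99 to 2 decimal places.

0.99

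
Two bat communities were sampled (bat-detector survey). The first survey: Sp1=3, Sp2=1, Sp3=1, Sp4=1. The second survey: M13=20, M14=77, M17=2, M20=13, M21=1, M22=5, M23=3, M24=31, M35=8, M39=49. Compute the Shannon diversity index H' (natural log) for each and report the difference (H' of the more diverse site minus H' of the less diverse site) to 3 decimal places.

The first survey: N=6, proportions 0.5, 0.16667, 0.16667, 0.16667, giving H' = 1.24245 (working shown to 5 dp, full precision carried).
The second survey: N=209, proportions 0.09569, 0.36842, 0.00957, 0.0622, 0.00478, 0.02392, 0.01435, 0.14833, 0.03828, 0.23445, giving H' = 1.73348.
Difference = |1.24245 − 1.73348| = 0.49103, i.e. 0.491 to 3 decimal places.

0.491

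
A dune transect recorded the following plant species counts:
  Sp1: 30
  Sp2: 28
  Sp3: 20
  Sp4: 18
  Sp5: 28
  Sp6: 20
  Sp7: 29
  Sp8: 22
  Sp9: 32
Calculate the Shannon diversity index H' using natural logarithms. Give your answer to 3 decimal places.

Total N = 30+28+20+18+28+20+29+22+32 = 227, so the proportions are 0.13216, 0.12335, 0.08811, 0.0793, 0.12335, 0.08811, 0.12775, 0.09692, 0.14097 (working shown to 5 dp, full precision carried).
Each pᵢ ln pᵢ term: 0.13216×(-2.02375)=-0.26746, 0.12335×(-2.09275)=-0.25814, 0.08811×(-2.42922)=-0.21403, 0.0793×(-2.53458)=-0.20098, 0.12335×(-2.09275)=-0.25814, 0.08811×(-2.42922)=-0.21403, 0.12775×(-2.05765)=-0.26287, 0.09692×(-2.33391)=-0.22619, 0.14097×(-1.95921)=-0.27619.
Sum = -2.17802, so H' = 2.178.

2.178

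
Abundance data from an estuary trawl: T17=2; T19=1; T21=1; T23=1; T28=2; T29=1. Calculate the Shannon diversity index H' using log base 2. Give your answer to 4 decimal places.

2.5000

Total N = 2+1+1+1+2+1 = 8, so the proportions are 0.25, 0.125, 0.125, 0.125, 0.25, 0.125 (working shown to 6 dp, full precision carried).
Each pᵢ log₂ pᵢ term: 0.25×(-2.000000)=-0.500000, 0.125×(-3.000000)=-0.375000, 0.125×(-3.000000)=-0.375000, 0.125×(-3.000000)=-0.375000, 0.25×(-2.000000)=-0.500000, 0.125×(-3.000000)=-0.375000.
Sum = -2.500000, so H' = 2.5000.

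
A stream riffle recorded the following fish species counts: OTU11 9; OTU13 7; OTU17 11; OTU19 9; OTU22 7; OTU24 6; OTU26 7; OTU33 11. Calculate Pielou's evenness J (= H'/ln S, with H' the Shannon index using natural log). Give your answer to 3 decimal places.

Total N = 9+7+11+9+7+6+7+11 = 67, so the proportions are 0.13433, 0.10448, 0.16418, 0.13433, 0.10448, 0.08955, 0.10448, 0.16418 (working shown to 5 dp, full precision carried).
H' = −Σ pᵢ ln pᵢ = −((-0.26966) + (-0.23599) + (-0.29664) + (-0.26966) + (-0.23599) + (-0.21608) + (-0.23599) + (-0.29664)) = 2.05666.
With S = 8 species, ln S = 2.07944, so J = 2.05666/2.07944 = 0.98904, i.e. 0.989 to 3 decimal places.

0.989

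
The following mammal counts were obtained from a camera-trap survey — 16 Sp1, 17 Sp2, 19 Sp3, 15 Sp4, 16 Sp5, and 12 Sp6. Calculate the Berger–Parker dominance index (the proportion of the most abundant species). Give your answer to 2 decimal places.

0.20

Total N = 16+17+19+15+16+12 = 95, so the proportions are 0.1684, 0.1789, 0.2, 0.1579, 0.1684, 0.1263 (working shown to 4 dp, full precision carried).
The largest proportion is 0.2, i.e. d = 0.20 to 2 decimal places.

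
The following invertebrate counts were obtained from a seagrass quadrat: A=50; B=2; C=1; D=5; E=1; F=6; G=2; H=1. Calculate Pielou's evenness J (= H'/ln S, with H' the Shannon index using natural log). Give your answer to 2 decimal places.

0.49

Total N = 50+2+1+5+1+6+2+1 = 68, so the proportions are 0.7353, 0.0294, 0.0147, 0.0735, 0.0147, 0.0882, 0.0294, 0.0147 (working shown to 4 dp, full precision carried).
H' = −Σ pᵢ ln pᵢ = −((-0.2261) + (-0.1037) + (-0.0621) + (-0.1919) + (-0.0621) + (-0.2142) + (-0.1037) + (-0.0621)) = 1.0258.
With S = 8 species, ln S = 2.0794, so J = 1.0258/2.0794 = 0.4933, i.e. 0.49 to 2 decimal places.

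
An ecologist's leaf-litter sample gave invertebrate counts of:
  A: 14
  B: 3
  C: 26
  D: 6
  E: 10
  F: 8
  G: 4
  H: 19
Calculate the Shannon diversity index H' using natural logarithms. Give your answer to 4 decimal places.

Total N = 14+3+26+6+10+8+4+19 = 90, so the proportions are 0.155556, 0.033333, 0.288889, 0.066667, 0.111111, 0.088889, 0.044444, 0.211111 (working shown to 6 dp, full precision carried).
Each pᵢ ln pᵢ term: 0.155556×(-1.860752)=-0.289450, 0.033333×(-3.401197)=-0.113373, 0.288889×(-1.241713)=-0.358717, 0.066667×(-2.708050)=-0.180537, 0.111111×(-2.197225)=-0.244136, 0.088889×(-2.420368)=-0.215144, 0.044444×(-3.113515)=-0.138378, 0.211111×(-1.555371)=-0.328356.
Sum = -1.868092, so H' = 1.8681.

1.8681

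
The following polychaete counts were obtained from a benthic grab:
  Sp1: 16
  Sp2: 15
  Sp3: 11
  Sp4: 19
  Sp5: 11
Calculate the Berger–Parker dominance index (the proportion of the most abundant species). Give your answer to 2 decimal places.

Total N = 16+15+11+19+11 = 72, so the proportions are 0.2222, 0.2083, 0.1528, 0.2639, 0.1528 (working shown to 4 dp, full precision carried).
The largest proportion is 0.2639, i.e. d = 0.26 to 2 decimal places.

0.26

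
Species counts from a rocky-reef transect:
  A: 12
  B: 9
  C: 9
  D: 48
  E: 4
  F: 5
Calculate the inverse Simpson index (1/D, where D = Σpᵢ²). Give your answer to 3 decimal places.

Total N = 12+9+9+48+4+5 = 87, so the proportions are 0.137931, 0.103448, 0.103448, 0.551724, 0.045977, 0.057471 (working shown to 6 dp, full precision carried).
D = 0.137931² + 0.103448² + 0.103448² + 0.551724² + 0.045977² + 0.057471² = 0.019025 + 0.010702 + 0.010702 + 0.304400 + 0.002114 + 0.003303 = 0.350244.
So 1/D = 2.85515, i.e. 2.855 to 3 decimal places.

2.855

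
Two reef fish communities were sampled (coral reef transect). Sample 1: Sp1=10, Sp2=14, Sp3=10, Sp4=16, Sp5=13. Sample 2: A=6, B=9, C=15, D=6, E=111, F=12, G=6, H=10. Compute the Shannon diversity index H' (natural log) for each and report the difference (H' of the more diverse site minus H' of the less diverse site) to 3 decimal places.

Sample 1: N=63, proportions 0.15873, 0.22222, 0.15873, 0.25397, 0.20635, giving H' = 1.59227 (working shown to 5 dp, full precision carried).
Sample 2: N=175, proportions 0.03429, 0.05143, 0.08571, 0.03429, 0.63429, 0.06857, 0.03429, 0.05714, giving H' = 1.34621.
Difference = |1.59227 − 1.34621| = 0.24606, i.e. 0.246 to 3 decimal places.

0.246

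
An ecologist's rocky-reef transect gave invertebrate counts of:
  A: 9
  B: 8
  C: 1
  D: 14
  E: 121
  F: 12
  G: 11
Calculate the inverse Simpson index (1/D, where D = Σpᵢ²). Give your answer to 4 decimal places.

2.0315

Total N = 9+8+1+14+121+12+11 = 176, so the proportions are 0.0511364, 0.0454545, 0.0056818, 0.0795455, 0.6875, 0.0681818, 0.0625 (working shown to 7 dp, full precision carried).
D = 0.0511364² + 0.0454545² + 0.0056818² + 0.0795455² + 0.6875² + 0.0681818² + 0.0625² = 0.0026149 + 0.0020661 + 0.0000323 + 0.0063275 + 0.4726562 + 0.0046488 + 0.0039062 = 0.4922521.
So 1/D = 2.031480, i.e. 2.0315 to 4 decimal places.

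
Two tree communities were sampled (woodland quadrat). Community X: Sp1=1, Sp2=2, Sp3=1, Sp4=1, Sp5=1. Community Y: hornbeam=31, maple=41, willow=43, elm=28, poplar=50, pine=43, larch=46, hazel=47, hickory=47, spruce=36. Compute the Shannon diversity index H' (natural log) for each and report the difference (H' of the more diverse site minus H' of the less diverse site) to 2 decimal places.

0.73

Community X: N=6, proportions 0.1667, 0.3333, 0.1667, 0.1667, 0.1667, giving H' = 1.5607 (working shown to 4 dp, full precision carried).
Community Y: N=412, proportions 0.0752, 0.0995, 0.1044, 0.068, 0.1214, 0.1044, 0.1117, 0.1141, 0.1141, 0.0874, giving H' = 2.2877.
Difference = |1.5607 − 2.2877| = 0.7270, i.e. 0.73 to 2 decimal places.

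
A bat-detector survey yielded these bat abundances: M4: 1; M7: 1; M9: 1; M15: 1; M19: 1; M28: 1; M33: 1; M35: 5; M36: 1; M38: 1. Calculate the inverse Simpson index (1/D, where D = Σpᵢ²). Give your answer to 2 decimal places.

5.76

Total N = 1+1+1+1+1+1+1+5+1+1 = 14, so the proportions are 0.071429, 0.071429, 0.071429, 0.071429, 0.071429, 0.071429, 0.071429, 0.357143, 0.071429, 0.071429 (working shown to 6 dp, full precision carried).
D = 0.071429² + 0.071429² + 0.071429² + 0.071429² + 0.071429² + 0.071429² + 0.071429² + 0.357143² + 0.071429² + 0.071429² = 0.005102 + 0.005102 + 0.005102 + 0.005102 + 0.005102 + 0.005102 + 0.005102 + 0.127551 + 0.005102 + 0.005102 = 0.173469.
So 1/D = 5.7647, i.e. 5.76 to 2 decimal places.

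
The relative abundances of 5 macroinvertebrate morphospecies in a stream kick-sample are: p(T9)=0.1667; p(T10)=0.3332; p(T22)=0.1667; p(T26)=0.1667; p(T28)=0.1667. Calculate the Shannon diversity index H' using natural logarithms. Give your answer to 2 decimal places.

Each pᵢ ln pᵢ term (working shown to 4 dp, full precision carried): 0.1667×(-1.7916)=-0.2987, 0.3332×(-1.0990)=-0.3662, 0.1667×(-1.7916)=-0.2987, 0.1667×(-1.7916)=-0.2987, 0.1667×(-1.7916)=-0.2987.
Sum = -1.5608, so H' = 1.56.

1.56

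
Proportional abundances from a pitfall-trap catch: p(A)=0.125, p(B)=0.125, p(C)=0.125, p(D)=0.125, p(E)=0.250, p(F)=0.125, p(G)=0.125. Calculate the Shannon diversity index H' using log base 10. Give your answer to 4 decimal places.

Each pᵢ log₁₀ pᵢ term (working shown to 6 dp, full precision carried): 0.125×(-0.903090)=-0.112886, 0.125×(-0.903090)=-0.112886, 0.125×(-0.903090)=-0.112886, 0.125×(-0.903090)=-0.112886, 0.25×(-0.602060)=-0.150515, 0.125×(-0.903090)=-0.112886, 0.125×(-0.903090)=-0.112886.
Sum = -0.827832, so H' = 0.8278.

0.8278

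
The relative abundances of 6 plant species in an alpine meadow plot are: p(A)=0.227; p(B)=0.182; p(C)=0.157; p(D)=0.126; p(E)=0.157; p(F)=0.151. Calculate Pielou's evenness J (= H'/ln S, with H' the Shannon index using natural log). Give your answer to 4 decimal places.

0.9904

H' = −Σ pᵢ ln pᵢ = −((-0.336597) + (-0.310082) + (-0.290687) + (-0.261006) + (-0.290687) + (-0.285462)) = 1.774520 (working shown to 6 dp, full precision carried).
With S = 6 species, ln S = 1.791759, so J = 1.774520/1.791759 = 0.990379, i.e. 0.9904 to 4 decimal places.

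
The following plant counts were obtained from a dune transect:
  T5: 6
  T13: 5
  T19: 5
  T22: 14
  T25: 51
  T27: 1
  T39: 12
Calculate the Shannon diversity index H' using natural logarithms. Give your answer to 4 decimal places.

1.4142

Total N = 6+5+5+14+51+1+12 = 94, so the proportions are 0.06383, 0.053191, 0.053191, 0.148936, 0.542553, 0.010638, 0.12766 (working shown to 6 dp, full precision carried).
Each pᵢ ln pᵢ term: 0.06383×(-2.751535)=-0.175630, 0.053191×(-2.933857)=-0.156056, 0.053191×(-2.933857)=-0.156056, 0.148936×(-1.904237)=-0.283610, 0.542553×(-0.611469)=-0.331755, 0.010638×(-4.543295)=-0.048333, 0.12766×(-2.058388)=-0.262773.
Sum = -1.414213, so H' = 1.4142.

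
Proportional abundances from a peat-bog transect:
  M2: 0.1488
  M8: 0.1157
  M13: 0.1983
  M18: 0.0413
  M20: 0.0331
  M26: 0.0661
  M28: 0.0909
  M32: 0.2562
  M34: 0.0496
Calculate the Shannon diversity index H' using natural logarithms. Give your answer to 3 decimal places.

Each pᵢ ln pᵢ term (working shown to 5 dp, full precision carried): 0.1488×(-1.90515)=-0.28349, 0.1157×(-2.15675)=-0.24954, 0.1983×(-1.61797)=-0.32084, 0.0413×(-3.18689)=-0.13162, 0.0331×(-3.40822)=-0.11281, 0.0661×(-2.71659)=-0.17957, 0.0909×(-2.39800)=-0.21798, 0.2562×(-1.36180)=-0.34889, 0.0496×(-3.00376)=-0.14899.
Sum = -1.99372, so H' = 1.994.

1.994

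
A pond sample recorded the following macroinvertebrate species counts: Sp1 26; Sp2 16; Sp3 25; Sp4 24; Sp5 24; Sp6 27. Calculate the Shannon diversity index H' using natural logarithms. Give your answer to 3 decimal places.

1.779

Total N = 26+16+25+24+24+27 = 142, so the proportions are 0.1831, 0.11268, 0.17606, 0.16901, 0.16901, 0.19014 (working shown to 5 dp, full precision carried).
Each pᵢ ln pᵢ term: 0.1831×(-1.69773)=-0.31085, 0.11268×(-2.18324)=-0.24600, 0.17606×(-1.73695)=-0.30580, 0.16901×(-1.77777)=-0.30047, 0.16901×(-1.77777)=-0.30047, 0.19014×(-1.65999)=-0.31563.
Sum = -1.77922, so H' = 1.779.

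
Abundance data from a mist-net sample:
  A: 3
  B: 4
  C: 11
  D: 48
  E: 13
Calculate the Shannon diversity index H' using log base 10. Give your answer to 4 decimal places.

Total N = 3+4+11+48+13 = 79, so the proportions are 0.037975, 0.050633, 0.139241, 0.607595, 0.164557 (working shown to 6 dp, full precision carried).
Each pᵢ log₁₀ pᵢ term: 0.037975×(-1.420506)=-0.053943, 0.050633×(-1.295567)=-0.065598, 0.139241×(-0.856234)=-0.119223, 0.607595×(-0.216386)=-0.131475, 0.164557×(-0.783684)=-0.128961.
Sum = -0.499200, so H' = 0.4992.

0.4992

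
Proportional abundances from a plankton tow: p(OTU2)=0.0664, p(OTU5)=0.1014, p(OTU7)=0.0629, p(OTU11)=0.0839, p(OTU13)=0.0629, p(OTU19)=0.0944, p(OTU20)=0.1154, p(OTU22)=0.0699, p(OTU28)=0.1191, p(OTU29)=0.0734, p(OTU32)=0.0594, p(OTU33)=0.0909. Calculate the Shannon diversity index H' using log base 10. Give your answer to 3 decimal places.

Each pᵢ log₁₀ pᵢ term (working shown to 5 dp, full precision carried): 0.0664×(-1.17783)=-0.07821, 0.1014×(-0.99396)=-0.10079, 0.0629×(-1.20135)=-0.07556, 0.0839×(-1.07624)=-0.09030, 0.0629×(-1.20135)=-0.07556, 0.0944×(-1.02503)=-0.09676, 0.1154×(-0.93779)=-0.10822, 0.0699×(-1.15552)=-0.08077, 0.1191×(-0.92409)=-0.11006, 0.0734×(-1.13430)=-0.08326, 0.0594×(-1.22621)=-0.07284, 0.0909×(-1.04144)=-0.09467.
Sum = -1.06700, so H' = 1.067.

1.067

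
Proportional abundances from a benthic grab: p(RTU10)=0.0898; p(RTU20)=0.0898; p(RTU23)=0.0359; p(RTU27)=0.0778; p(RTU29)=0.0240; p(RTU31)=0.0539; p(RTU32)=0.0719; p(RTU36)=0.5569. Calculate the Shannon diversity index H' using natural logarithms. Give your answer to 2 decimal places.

Each pᵢ ln pᵢ term (working shown to 4 dp, full precision carried): 0.0898×(-2.4102)=-0.2164, 0.0898×(-2.4102)=-0.2164, 0.0359×(-3.3270)=-0.1194, 0.0778×(-2.5536)=-0.1987, 0.024×(-3.7297)=-0.0895, 0.0539×(-2.9206)=-0.1574, 0.0719×(-2.6325)=-0.1893, 0.5569×(-0.5854)=-0.3260.
Sum = -1.5132, so H' = 1.51.

1.51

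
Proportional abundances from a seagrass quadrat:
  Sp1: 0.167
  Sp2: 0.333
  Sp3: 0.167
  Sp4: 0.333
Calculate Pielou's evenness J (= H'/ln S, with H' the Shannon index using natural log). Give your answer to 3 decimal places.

0.959

H' = −Σ pᵢ ln pᵢ = −((-0.29889) + (-0.36617) + (-0.29889) + (-0.36617)) = 1.33012 (working shown to 5 dp, full precision carried).
With S = 4 species, ln S = 1.38629, so J = 1.33012/1.38629 = 0.95948, i.e. 0.959 to 3 decimal places.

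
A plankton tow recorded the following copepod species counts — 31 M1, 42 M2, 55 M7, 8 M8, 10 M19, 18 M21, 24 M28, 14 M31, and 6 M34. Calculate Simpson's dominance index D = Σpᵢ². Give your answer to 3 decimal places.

0.163

Total N = 31+42+55+8+10+18+24+14+6 = 208, so the proportions are 0.14904, 0.20192, 0.26442, 0.03846, 0.04808, 0.08654, 0.11538, 0.06731, 0.02885 (working shown to 5 dp, full precision carried).
D = 0.14904² + 0.20192² + 0.26442² + 0.03846² + 0.04808² + 0.08654² + 0.11538² + 0.06731² + 0.02885² = 0.02221 + 0.04077 + 0.06992 + 0.00148 + 0.00231 + 0.00749 + 0.01331 + 0.00453 + 0.00083 = 0.16286.
To 3 decimal places, D = 0.163.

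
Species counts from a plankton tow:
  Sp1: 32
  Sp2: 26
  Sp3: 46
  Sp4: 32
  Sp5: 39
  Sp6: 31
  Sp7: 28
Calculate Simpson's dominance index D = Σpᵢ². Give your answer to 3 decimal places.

Total N = 32+26+46+32+39+31+28 = 234, so the proportions are 0.13675, 0.11111, 0.19658, 0.13675, 0.16667, 0.13248, 0.11966 (working shown to 5 dp, full precision carried).
D = 0.13675² + 0.11111² + 0.19658² + 0.13675² + 0.16667² + 0.13248² + 0.11966² = 0.01870 + 0.01235 + 0.03864 + 0.01870 + 0.02778 + 0.01755 + 0.01432 = 0.14804.
To 3 decimal places, D = 0.148.

0.148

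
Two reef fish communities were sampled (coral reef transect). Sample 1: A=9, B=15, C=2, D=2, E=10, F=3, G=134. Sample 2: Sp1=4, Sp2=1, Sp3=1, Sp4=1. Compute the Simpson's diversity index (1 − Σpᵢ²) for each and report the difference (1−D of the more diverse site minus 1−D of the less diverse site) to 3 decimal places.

0.212

Sample 1: N=175, proportions 0.051429, 0.085714, 0.011429, 0.011429, 0.057143, 0.017143, 0.765714, giving 1−D = 0.399869 (working shown to 6 dp, full precision carried).
Sample 2: N=7, proportions 0.571429, 0.142857, 0.142857, 0.142857, giving 1−D = 0.612245.
Difference = |0.399869 − 0.612245| = 0.212376, i.e. 0.212 to 3 decimal places.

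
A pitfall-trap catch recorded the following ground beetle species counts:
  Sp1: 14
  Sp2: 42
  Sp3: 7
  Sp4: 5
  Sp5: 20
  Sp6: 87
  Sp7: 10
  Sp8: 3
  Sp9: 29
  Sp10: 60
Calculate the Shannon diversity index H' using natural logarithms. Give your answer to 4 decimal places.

1.8923

Total N = 14+42+7+5+20+87+10+3+29+60 = 277, so the proportions are 0.050542, 0.151625, 0.025271, 0.018051, 0.072202, 0.314079, 0.036101, 0.01083, 0.104693, 0.216606 (working shown to 6 dp, full precision carried).
Each pᵢ ln pᵢ term: 0.050542×(-2.984960)=-0.150864, 0.151625×(-1.886348)=-0.286017, 0.025271×(-3.678107)=-0.092949, 0.018051×(-4.014580)=-0.072465, 0.072202×(-2.628285)=-0.189768, 0.314079×(-1.158109)=-0.363738, 0.036101×(-3.321432)=-0.119907, 0.01083×(-4.525405)=-0.049012, 0.104693×(-2.256722)=-0.236263, 0.216606×(-1.529673)=-0.331337.
Sum = -1.892320, so H' = 1.8923.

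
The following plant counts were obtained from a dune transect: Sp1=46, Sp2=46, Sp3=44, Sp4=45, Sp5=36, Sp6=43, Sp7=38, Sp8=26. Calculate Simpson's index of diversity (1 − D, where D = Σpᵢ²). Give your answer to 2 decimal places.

0.87

Total N = 46+46+44+45+36+43+38+26 = 324, so the proportions are 0.142, 0.142, 0.1358, 0.1389, 0.1111, 0.1327, 0.1173, 0.0802 (working shown to 4 dp, full precision carried).
D = 0.142² + 0.142² + 0.1358² + 0.1389² + 0.1111² + 0.1327² + 0.1173² + 0.0802² = 0.0202 + 0.0202 + 0.0184 + 0.0193 + 0.0123 + 0.0176 + 0.0138 + 0.0064 = 0.1282.
So 1 − D = 0.8718, i.e. 0.87 to 2 decimal places.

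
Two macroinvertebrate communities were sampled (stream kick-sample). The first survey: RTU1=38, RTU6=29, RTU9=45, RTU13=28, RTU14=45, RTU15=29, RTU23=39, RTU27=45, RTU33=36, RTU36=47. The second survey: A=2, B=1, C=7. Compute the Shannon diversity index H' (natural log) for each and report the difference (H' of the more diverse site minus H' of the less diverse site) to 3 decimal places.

The first survey: N=381, proportions 0.09974, 0.07612, 0.11811, 0.07349, 0.11811, 0.07612, 0.10236, 0.11811, 0.09449, 0.12336, giving H' = 2.28512 (working shown to 5 dp, full precision carried).
The second survey: N=10, proportions 0.2, 0.1, 0.7, giving H' = 0.80182.
Difference = |2.28512 − 0.80182| = 1.48330, i.e. 1.483 to 3 decimal places.

1.483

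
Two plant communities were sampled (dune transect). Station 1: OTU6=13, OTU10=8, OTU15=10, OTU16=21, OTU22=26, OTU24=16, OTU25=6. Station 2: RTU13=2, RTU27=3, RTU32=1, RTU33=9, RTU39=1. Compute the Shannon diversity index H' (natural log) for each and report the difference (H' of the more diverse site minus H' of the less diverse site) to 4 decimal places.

Station 1: N=100, proportions 0.13, 0.08, 0.1, 0.21, 0.26, 0.16, 0.06, giving H' = 1.8375384 (working shown to 7 dp, full precision carried).
Station 2: N=16, proportions 0.125, 0.1875, 0.0625, 0.5625, 0.0625, giving H' = 1.2440167.
Difference = |1.8375384 − 1.2440167| = 0.5935217, i.e. 0.5935 to 4 decimal places.

0.5935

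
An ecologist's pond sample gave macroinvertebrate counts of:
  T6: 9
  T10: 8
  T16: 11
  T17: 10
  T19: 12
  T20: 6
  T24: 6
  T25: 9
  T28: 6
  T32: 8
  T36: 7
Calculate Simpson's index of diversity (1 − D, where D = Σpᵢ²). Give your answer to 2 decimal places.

0.90

Total N = 9+8+11+10+12+6+6+9+6+8+7 = 92, so the proportions are 0.0978, 0.087, 0.1196, 0.1087, 0.1304, 0.0652, 0.0652, 0.0978, 0.0652, 0.087, 0.0761 (working shown to 4 dp, full precision carried).
D = 0.0978² + 0.087² + 0.1196² + 0.1087² + 0.1304² + 0.0652² + 0.0652² + 0.0978² + 0.0652² + 0.087² + 0.0761² = 0.0096 + 0.0076 + 0.0143 + 0.0118 + 0.0170 + 0.0043 + 0.0043 + 0.0096 + 0.0043 + 0.0076 + 0.0058 = 0.0959.
So 1 − D = 0.9041, i.e. 0.90 to 2 decimal places.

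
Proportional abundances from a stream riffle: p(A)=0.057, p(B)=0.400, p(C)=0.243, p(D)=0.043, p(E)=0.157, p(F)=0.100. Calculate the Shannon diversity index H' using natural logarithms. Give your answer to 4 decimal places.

Each pᵢ ln pᵢ term (working shown to 6 dp, full precision carried): 0.057×(-2.864704)=-0.163288, 0.4×(-0.916291)=-0.366516, 0.243×(-1.414694)=-0.343771, 0.043×(-3.146555)=-0.135302, 0.157×(-1.851509)=-0.290687, 0.1×(-2.302585)=-0.230259.
Sum = -1.529822, so H' = 1.5298.

1.5298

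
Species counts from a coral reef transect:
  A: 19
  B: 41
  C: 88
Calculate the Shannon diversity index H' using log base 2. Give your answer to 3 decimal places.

Total N = 19+41+88 = 148, so the proportions are 0.12838, 0.27703, 0.59459 (working shown to 5 dp, full precision carried).
Each pᵢ log₂ pᵢ term: 0.12838×(-2.96153)=-0.38020, 0.27703×(-1.85190)=-0.51303, 0.59459×(-0.75002)=-0.44596.
Sum = -1.33918, so H' = 1.339.

1.339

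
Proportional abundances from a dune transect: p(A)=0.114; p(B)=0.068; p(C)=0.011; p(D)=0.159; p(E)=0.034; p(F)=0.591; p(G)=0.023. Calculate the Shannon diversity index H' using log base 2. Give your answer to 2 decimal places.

1.85

Each pᵢ log₂ pᵢ term (working shown to 4 dp, full precision carried): 0.114×(-3.1329)=-0.3571, 0.068×(-3.8783)=-0.2637, 0.011×(-6.5064)=-0.0716, 0.159×(-2.6529)=-0.4218, 0.034×(-4.8783)=-0.1659, 0.591×(-0.7588)=-0.4484, 0.023×(-5.4422)=-0.1252.
Sum = -1.8537, so H' = 1.85.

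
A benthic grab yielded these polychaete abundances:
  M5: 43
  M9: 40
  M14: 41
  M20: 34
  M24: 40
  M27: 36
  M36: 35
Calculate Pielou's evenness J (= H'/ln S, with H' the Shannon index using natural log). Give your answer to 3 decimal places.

0.998

Total N = 43+40+41+34+40+36+35 = 269, so the proportions are 0.15985, 0.1487, 0.15242, 0.12639, 0.1487, 0.13383, 0.13011 (working shown to 5 dp, full precision carried).
H' = −Σ pᵢ ln pᵢ = −((-0.29309) + (-0.28340) + (-0.28672) + (-0.26143) + (-0.28340) + (-0.26916) + (-0.26534)) = 1.94252.
With S = 7 species, ln S = 1.94591, so J = 1.94252/1.94591 = 0.99826, i.e. 0.998 to 3 decimal places.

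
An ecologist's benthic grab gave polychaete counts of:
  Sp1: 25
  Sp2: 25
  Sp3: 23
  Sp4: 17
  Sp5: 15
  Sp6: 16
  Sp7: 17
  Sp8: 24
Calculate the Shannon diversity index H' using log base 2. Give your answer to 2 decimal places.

Total N = 25+25+23+17+15+16+17+24 = 162, so the proportions are 0.1543, 0.1543, 0.142, 0.1049, 0.0926, 0.0988, 0.1049, 0.1481 (working shown to 4 dp, full precision carried).
Each pᵢ log₂ pᵢ term: 0.1543×(-2.6960)=-0.4160, 0.1543×(-2.6960)=-0.4160, 0.142×(-2.8163)=-0.3998, 0.1049×(-3.2524)=-0.3413, 0.0926×(-3.4330)=-0.3179, 0.0988×(-3.3399)=-0.3299, 0.1049×(-3.2524)=-0.3413, 0.1481×(-2.7549)=-0.4081.
Sum = -2.9704, so H' = 2.97.

2.97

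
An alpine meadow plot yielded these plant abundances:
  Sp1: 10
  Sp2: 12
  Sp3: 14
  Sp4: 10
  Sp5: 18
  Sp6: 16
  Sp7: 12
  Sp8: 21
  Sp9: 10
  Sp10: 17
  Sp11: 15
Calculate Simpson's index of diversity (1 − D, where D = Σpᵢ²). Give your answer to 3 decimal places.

Total N = 10+12+14+10+18+16+12+21+10+17+15 = 155, so the proportions are 0.06452, 0.07742, 0.09032, 0.06452, 0.11613, 0.10323, 0.07742, 0.13548, 0.06452, 0.10968, 0.09677 (working shown to 5 dp, full precision carried).
D = 0.06452² + 0.07742² + 0.09032² + 0.06452² + 0.11613² + 0.10323² + 0.07742² + 0.13548² + 0.06452² + 0.10968² + 0.09677² = 0.00416 + 0.00599 + 0.00816 + 0.00416 + 0.01349 + 0.01066 + 0.00599 + 0.01836 + 0.00416 + 0.01203 + 0.00937 = 0.09652.
So 1 − D = 0.90348, i.e. 0.903 to 3 decimal places.

0.903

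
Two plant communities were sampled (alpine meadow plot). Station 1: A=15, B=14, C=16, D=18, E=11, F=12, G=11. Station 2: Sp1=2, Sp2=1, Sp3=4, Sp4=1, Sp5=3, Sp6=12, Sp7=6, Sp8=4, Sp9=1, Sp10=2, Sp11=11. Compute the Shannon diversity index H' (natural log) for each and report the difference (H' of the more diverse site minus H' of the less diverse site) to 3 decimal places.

Station 1: N=97, proportions 0.15464, 0.14433, 0.16495, 0.18557, 0.1134, 0.12371, 0.1134, giving H' = 1.93009 (working shown to 5 dp, full precision carried).
Station 2: N=47, proportions 0.04255, 0.02128, 0.08511, 0.02128, 0.06383, 0.25532, 0.12766, 0.08511, 0.02128, 0.04255, 0.23404, giving H' = 2.06068.
Difference = |1.93009 − 2.06068| = 0.13059, i.e. 0.131 to 3 decimal places.

0.131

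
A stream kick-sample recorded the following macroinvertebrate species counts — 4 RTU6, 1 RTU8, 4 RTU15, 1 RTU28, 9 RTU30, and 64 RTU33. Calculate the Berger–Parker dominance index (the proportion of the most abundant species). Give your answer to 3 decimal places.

0.771

Total N = 4+1+4+1+9+64 = 83, so the proportions are 0.04819, 0.01205, 0.04819, 0.01205, 0.10843, 0.77108 (working shown to 5 dp, full precision carried).
The largest proportion is 0.77108, i.e. d = 0.771 to 3 decimal places.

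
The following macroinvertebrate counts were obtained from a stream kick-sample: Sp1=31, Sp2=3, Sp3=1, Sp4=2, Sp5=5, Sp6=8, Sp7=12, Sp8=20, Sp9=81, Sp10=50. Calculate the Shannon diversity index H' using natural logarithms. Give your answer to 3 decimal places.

Total N = 31+3+1+2+5+8+12+20+81+50 = 213, so the proportions are 0.14554, 0.01408, 0.00469, 0.00939, 0.02347, 0.03756, 0.05634, 0.0939, 0.38028, 0.23474 (working shown to 5 dp, full precision carried).
Each pᵢ ln pᵢ term: 0.14554×(-1.92730)=-0.28050, 0.01408×(-4.26268)=-0.06004, 0.00469×(-5.36129)=-0.02517, 0.00939×(-4.66814)=-0.04383, 0.02347×(-3.75185)=-0.08807, 0.03756×(-3.28185)=-0.12326, 0.05634×(-2.87639)=-0.16205, 0.0939×(-2.36556)=-0.22212, 0.38028×(-0.96684)=-0.36767, 0.23474×(-1.44927)=-0.34020.
Sum = -1.71292, so H' = 1.713.

1.713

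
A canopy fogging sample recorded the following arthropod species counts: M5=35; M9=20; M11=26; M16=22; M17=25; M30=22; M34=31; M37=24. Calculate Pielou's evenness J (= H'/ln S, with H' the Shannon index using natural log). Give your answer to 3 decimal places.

0.992

Total N = 35+20+26+22+25+22+31+24 = 205, so the proportions are 0.17073, 0.09756, 0.12683, 0.10732, 0.12195, 0.10732, 0.15122, 0.11707 (working shown to 5 dp, full precision carried).
H' = −Σ pᵢ ln pᵢ = −((-0.30180) + (-0.22705) + (-0.26189) + (-0.23953) + (-0.25660) + (-0.23953) + (-0.28566) + (-0.25112)) = 2.06317.
With S = 8 species, ln S = 2.07944, so J = 2.06317/2.07944 = 0.99218, i.e. 0.992 to 3 decimal places.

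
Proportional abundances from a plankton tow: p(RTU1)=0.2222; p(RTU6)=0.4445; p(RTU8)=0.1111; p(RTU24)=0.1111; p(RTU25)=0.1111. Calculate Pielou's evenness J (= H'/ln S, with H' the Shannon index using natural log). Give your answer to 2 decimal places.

0.89

H' = −Σ pᵢ ln pᵢ = −((-0.3342) + (-0.3604) + (-0.2441) + (-0.2441) + (-0.2441)) = 1.4270 (working shown to 4 dp, full precision carried).
With S = 5 species, ln S = 1.6094, so J = 1.4270/1.6094 = 0.8866, i.e. 0.89 to 2 decimal places.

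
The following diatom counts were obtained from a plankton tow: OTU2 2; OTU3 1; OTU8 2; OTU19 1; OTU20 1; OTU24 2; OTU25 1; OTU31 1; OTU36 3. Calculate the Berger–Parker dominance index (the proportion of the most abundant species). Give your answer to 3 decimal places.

Total N = 2+1+2+1+1+2+1+1+3 = 14, so the proportions are 0.14286, 0.07143, 0.14286, 0.07143, 0.07143, 0.14286, 0.07143, 0.07143, 0.21429 (working shown to 5 dp, full precision carried).
The largest proportion is 0.21429, i.e. d = 0.214 to 3 decimal places.

0.214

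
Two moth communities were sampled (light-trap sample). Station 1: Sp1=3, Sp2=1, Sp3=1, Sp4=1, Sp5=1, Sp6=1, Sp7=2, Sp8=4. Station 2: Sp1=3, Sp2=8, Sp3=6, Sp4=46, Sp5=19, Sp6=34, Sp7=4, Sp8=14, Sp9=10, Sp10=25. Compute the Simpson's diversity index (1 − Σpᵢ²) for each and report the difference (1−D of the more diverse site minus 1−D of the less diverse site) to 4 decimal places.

0.0096

Station 1: N=14, proportions 0.2142857, 0.0714286, 0.0714286, 0.0714286, 0.0714286, 0.0714286, 0.1428571, 0.2857143, giving 1−D = 0.8265306 (working shown to 7 dp, full precision carried).
Station 2: N=169, proportions 0.0177515, 0.0473373, 0.035503, 0.2721893, 0.112426, 0.2011834, 0.0236686, 0.0828402, 0.0591716, 0.147929, giving 1−D = 0.8361752.
Difference = |0.8265306 − 0.8361752| = 0.0096446, i.e. 0.0096 to 4 decimal places.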